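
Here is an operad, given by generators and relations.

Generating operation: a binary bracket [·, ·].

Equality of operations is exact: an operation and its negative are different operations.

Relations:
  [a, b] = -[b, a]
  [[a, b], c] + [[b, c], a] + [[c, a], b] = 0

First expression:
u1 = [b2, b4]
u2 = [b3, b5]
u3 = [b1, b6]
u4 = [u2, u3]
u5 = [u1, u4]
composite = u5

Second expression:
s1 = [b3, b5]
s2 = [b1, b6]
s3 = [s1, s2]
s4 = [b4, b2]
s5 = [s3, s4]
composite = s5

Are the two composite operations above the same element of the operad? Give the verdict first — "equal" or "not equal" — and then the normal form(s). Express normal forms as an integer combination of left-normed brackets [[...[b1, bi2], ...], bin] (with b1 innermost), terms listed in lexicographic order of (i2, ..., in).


The first expression reduces to [[[[[b1, b6], b3], b5], b2], b4] - [[[[[b1, b6], b3], b5], b4], b2] - [[[[[b1, b6], b5], b3], b2], b4] + [[[[[b1, b6], b5], b3], b4], b2]
The second expression reduces to [[[[[b1, b6], b3], b5], b2], b4] - [[[[[b1, b6], b3], b5], b4], b2] - [[[[[b1, b6], b5], b3], b2], b4] + [[[[[b1, b6], b5], b3], b4], b2]
Same normal form: equal.

equal — both sides give [[[[[b1, b6], b3], b5], b2], b4] - [[[[[b1, b6], b3], b5], b4], b2] - [[[[[b1, b6], b5], b3], b2], b4] + [[[[[b1, b6], b5], b3], b4], b2]


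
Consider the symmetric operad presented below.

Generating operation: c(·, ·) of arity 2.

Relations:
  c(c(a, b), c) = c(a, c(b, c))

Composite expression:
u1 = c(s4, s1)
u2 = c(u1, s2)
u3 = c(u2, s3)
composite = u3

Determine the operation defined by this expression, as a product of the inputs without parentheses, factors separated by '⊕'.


s4 ⊕ s1 ⊕ s2 ⊕ s3

Key point: c is associative — brackets drop, the s-order remains.
c(s4, s1) flattens to s4 ⊕ s1
c(c(s4, s1), s2) flattens to s4 ⊕ s1 ⊕ s2
c(c(c(s4, s1), s2), s3) flattens to s4 ⊕ s1 ⊕ s2 ⊕ s3


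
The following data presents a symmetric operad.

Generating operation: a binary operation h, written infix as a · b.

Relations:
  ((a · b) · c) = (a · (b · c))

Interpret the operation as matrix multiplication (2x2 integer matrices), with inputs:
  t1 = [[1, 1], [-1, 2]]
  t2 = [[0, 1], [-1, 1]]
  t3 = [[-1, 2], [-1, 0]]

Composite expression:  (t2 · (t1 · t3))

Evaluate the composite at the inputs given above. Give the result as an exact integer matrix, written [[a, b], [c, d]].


[[-1, -2], [1, -4]]


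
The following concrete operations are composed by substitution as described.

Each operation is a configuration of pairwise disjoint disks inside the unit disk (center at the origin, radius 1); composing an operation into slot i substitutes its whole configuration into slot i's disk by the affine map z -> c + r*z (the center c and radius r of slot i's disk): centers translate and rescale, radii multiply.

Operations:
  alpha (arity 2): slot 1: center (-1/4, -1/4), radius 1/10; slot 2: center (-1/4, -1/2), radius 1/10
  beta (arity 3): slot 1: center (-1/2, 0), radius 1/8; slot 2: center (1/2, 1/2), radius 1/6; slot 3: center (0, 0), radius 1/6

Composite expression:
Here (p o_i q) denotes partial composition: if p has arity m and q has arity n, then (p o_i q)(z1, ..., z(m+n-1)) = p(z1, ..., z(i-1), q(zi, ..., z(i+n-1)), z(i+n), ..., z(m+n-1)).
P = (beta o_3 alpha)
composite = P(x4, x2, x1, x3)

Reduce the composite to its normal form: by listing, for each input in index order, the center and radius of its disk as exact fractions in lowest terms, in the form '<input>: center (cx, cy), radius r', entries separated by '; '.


x1: center (-1/24, -1/24), radius 1/60; x2: center (1/2, 1/2), radius 1/6; x3: center (-1/24, -1/12), radius 1/60; x4: center (-1/2, 0), radius 1/8

Follow each x-input down from beta: c' goes to c + r*c', radius to r*r'.
tracing x4 down its 1-map path: center (-1/2, 0), radius 1/8
tracing x2 down its 1-map path: center (1/2, 1/2), radius 1/6
tracing x1 down its 2-map path: center (-1/24, -1/24), radius 1/60
tracing x3 down its 2-map path: center (-1/24, -1/12), radius 1/60


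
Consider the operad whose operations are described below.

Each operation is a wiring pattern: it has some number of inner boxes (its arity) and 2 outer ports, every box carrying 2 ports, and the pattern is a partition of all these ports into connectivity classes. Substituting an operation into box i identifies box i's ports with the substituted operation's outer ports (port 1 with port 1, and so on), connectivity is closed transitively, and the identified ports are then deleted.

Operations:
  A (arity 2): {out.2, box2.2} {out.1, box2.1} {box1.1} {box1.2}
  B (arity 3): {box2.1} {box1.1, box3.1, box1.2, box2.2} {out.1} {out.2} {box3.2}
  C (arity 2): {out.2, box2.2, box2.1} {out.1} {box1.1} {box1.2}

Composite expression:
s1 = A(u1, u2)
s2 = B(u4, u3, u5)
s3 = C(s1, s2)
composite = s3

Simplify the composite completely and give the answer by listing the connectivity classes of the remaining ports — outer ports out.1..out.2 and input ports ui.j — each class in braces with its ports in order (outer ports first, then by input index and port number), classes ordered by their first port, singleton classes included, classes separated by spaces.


{out.1} {out.2} {u1.1} {u1.2} {u2.1} {u2.2} {u3.1} {u3.2, u4.1, u4.2, u5.1} {u5.2}

After gluing at C, chains via deleted ports link the u-ports.
the subtree at A composes to {out.1, u2.1} {out.2, u2.2} {u1.1} {u1.2} on (u1, u2); out.j = own outer ports
the subtree at B composes to {out.1} {out.2} {u3.1} {u3.2, u4.1, u4.2, u5.1} {u5.2} on (u4, u3, u5); out.j = own outer ports
the subtree at C composes to {out.1} {out.2} {u1.1} {u1.2} {u2.1} {u2.2} {u3.1} {u3.2, u4.1, u4.2, u5.1} {u5.2} on (u1, u2, u4, u3, u5); out.j = own outer ports


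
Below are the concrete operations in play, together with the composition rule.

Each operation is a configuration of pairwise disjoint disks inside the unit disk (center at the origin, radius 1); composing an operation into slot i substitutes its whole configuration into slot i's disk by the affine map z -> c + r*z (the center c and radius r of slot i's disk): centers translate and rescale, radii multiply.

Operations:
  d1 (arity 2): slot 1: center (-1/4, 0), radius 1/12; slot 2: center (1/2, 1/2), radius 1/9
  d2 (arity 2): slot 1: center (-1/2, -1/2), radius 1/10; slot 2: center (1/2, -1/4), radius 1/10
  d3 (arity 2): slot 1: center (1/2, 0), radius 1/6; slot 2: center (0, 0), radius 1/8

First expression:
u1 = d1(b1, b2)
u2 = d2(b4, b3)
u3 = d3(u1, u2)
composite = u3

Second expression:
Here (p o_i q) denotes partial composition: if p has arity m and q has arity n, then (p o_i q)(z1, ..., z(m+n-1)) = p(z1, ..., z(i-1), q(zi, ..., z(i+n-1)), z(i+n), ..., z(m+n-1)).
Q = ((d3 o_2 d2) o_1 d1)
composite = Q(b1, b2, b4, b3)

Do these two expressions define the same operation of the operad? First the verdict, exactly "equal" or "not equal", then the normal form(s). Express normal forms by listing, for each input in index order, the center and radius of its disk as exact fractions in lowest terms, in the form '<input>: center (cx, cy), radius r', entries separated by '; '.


equal; the common form is b1: center (11/24, 0), radius 1/72; b2: center (7/12, 1/12), radius 1/54; b3: center (1/16, -1/32), radius 1/80; b4: center (-1/16, -1/16), radius 1/80

Reducing the first expression gives b1: center (11/24, 0), radius 1/72; b2: center (7/12, 1/12), radius 1/54; b3: center (1/16, -1/32), radius 1/80; b4: center (-1/16, -1/16), radius 1/80
Reducing the second expression gives b1: center (11/24, 0), radius 1/72; b2: center (7/12, 1/12), radius 1/54; b3: center (1/16, -1/32), radius 1/80; b4: center (-1/16, -1/16), radius 1/80
Identical normal forms: equal.


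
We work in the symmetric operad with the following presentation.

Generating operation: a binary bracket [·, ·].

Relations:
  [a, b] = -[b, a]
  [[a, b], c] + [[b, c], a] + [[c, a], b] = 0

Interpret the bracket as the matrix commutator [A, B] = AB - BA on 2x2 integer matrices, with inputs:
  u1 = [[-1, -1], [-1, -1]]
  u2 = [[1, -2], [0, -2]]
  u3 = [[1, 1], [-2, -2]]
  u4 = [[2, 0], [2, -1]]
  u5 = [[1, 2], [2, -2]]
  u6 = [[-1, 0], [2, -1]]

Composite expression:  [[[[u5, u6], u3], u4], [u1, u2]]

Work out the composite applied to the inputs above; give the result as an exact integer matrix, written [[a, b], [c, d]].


[[162, 0], [216, -162]]


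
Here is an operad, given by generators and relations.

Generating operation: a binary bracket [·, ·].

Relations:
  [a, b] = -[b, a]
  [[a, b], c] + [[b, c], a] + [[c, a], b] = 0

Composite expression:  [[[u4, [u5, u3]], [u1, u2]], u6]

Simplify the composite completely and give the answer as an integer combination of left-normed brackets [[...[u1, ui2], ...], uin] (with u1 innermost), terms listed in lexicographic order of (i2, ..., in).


-[[[[[u1, u2], u3], u5], u4], u6] + [[[[[u1, u2], u4], u3], u5], u6] - [[[[[u1, u2], u4], u5], u3], u6] + [[[[[u1, u2], u5], u3], u4], u6]

Left-normed coefficients sit on the u1-initial expansion words.
Composite bracket: [[[u4, [u5, u3]], [u1, u2]], u6]
Each bracket splits as ab - ba, giving 32 signed words (2^5 = 32).
Keep just the words that open with u1:
  u1u2u3u5u4u6 (sign -1) contributes -[[[[[u1, u2], u3], u5], u4], u6]
  u1u2u4u3u5u6 (sign +1) contributes +[[[[[u1, u2], u4], u3], u5], u6]
  u1u2u4u5u3u6 (sign -1) contributes -[[[[[u1, u2], u4], u5], u3], u6]
  u1u2u5u3u4u6 (sign +1) contributes +[[[[[u1, u2], u5], u3], u4], u6]


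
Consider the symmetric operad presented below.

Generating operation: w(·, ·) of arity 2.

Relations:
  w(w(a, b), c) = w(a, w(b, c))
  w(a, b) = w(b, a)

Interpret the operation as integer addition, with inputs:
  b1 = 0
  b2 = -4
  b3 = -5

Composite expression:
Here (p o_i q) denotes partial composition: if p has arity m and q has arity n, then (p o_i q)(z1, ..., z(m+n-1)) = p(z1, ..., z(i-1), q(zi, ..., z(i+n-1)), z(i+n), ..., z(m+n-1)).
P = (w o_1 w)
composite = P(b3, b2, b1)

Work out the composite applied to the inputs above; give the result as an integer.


w(b3, b2) = -9
w(w(b3, b2), b1) = -9

-9


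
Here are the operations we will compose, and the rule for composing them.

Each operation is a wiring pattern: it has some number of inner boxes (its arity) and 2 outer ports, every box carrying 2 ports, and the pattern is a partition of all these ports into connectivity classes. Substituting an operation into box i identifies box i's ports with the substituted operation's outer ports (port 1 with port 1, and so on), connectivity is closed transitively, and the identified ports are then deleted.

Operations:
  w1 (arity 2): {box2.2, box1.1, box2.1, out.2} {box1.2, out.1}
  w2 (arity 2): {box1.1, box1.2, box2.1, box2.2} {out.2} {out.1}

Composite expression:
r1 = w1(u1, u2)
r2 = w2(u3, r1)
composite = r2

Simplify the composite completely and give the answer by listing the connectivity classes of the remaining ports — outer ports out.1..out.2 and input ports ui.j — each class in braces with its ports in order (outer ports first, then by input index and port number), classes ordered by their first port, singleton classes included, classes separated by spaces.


{out.1} {out.2} {u1.1, u1.2, u2.1, u2.2, u3.1, u3.2}

Connectivity passes through glued w2-boundaries; trace each wire chain.
through w1, on inputs (u1, u2): {out.1, u1.2} {out.2, u1.1, u2.1, u2.2} (out.j = stage outer ports)
through w2, on inputs (u3, u1, u2): {out.1} {out.2} {u1.1, u1.2, u2.1, u2.2, u3.1, u3.2} (out.j = stage outer ports)


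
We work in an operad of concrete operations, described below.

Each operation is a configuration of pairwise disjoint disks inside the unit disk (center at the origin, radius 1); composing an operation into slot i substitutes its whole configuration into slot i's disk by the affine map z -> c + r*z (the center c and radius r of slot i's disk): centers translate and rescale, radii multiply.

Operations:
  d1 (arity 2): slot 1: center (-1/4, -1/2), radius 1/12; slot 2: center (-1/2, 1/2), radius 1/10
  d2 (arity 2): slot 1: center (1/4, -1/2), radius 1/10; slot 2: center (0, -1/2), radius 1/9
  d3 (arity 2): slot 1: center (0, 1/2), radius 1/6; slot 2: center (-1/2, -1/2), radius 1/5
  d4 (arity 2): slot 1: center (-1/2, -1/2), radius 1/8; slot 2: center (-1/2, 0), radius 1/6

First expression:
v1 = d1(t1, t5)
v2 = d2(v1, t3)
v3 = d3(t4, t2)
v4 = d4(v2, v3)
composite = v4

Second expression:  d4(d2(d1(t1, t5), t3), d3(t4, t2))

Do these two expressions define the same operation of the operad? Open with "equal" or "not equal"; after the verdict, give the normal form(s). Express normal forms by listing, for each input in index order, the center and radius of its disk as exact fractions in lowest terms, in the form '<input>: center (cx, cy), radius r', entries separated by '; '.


equal; the common form is t1: center (-151/320, -91/160), radius 1/960; t2: center (-7/12, -1/12), radius 1/30; t3: center (-1/2, -9/16), radius 1/72; t4: center (-1/2, 1/12), radius 1/36; t5: center (-19/40, -89/160), radius 1/800

The first expression reduces to t1: center (-151/320, -91/160), radius 1/960; t2: center (-7/12, -1/12), radius 1/30; t3: center (-1/2, -9/16), radius 1/72; t4: center (-1/2, 1/12), radius 1/36; t5: center (-19/40, -89/160), radius 1/800
The second expression reduces to t1: center (-151/320, -91/160), radius 1/960; t2: center (-7/12, -1/12), radius 1/30; t3: center (-1/2, -9/16), radius 1/72; t4: center (-1/2, 1/12), radius 1/36; t5: center (-19/40, -89/160), radius 1/800
The forms coincide; equal.


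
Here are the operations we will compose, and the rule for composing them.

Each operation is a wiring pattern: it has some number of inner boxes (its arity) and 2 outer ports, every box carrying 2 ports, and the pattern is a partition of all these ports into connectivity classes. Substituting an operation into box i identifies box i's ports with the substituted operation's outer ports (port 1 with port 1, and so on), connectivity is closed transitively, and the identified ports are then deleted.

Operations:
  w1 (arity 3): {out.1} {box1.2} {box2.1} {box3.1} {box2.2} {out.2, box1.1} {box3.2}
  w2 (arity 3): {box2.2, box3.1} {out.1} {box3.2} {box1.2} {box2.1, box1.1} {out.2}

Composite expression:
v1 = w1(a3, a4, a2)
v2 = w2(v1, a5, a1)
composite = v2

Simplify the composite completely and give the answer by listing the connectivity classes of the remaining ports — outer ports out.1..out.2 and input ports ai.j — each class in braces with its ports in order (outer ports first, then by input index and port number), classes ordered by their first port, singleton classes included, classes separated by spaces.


{out.1} {out.2} {a1.1, a5.2} {a1.2} {a2.1} {a2.2} {a3.1} {a3.2} {a4.1} {a4.2} {a5.1}


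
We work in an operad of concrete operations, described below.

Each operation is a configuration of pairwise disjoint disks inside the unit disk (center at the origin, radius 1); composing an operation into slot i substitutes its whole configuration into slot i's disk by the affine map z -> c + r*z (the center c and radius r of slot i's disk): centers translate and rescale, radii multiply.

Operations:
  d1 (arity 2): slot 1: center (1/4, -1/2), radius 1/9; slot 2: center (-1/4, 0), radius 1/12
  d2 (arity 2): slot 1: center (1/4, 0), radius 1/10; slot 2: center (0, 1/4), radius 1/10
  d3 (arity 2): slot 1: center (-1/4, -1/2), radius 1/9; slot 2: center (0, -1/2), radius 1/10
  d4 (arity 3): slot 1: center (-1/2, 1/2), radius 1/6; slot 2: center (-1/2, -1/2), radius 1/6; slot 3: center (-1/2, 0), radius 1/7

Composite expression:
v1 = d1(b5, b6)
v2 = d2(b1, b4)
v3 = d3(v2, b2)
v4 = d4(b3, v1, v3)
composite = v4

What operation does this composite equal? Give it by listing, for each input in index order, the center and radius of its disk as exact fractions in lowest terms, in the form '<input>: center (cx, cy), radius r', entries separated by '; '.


b1: center (-67/126, -1/14), radius 1/630; b2: center (-1/2, -1/14), radius 1/70; b3: center (-1/2, 1/2), radius 1/6; b4: center (-15/28, -17/252), radius 1/630; b5: center (-11/24, -7/12), radius 1/54; b6: center (-13/24, -1/2), radius 1/72


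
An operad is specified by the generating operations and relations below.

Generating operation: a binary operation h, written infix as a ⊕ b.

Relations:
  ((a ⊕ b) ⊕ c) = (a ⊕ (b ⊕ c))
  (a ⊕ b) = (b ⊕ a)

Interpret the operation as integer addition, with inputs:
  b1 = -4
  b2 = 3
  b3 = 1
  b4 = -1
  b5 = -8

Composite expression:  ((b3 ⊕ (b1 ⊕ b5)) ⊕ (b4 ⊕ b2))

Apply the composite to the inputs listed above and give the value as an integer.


(b1 ⊕ b5) = -12
(b3 ⊕ (b1 ⊕ b5)) = -11
(b4 ⊕ b2) = 2
((b3 ⊕ (b1 ⊕ b5)) ⊕ (b4 ⊕ b2)) = -9

-9


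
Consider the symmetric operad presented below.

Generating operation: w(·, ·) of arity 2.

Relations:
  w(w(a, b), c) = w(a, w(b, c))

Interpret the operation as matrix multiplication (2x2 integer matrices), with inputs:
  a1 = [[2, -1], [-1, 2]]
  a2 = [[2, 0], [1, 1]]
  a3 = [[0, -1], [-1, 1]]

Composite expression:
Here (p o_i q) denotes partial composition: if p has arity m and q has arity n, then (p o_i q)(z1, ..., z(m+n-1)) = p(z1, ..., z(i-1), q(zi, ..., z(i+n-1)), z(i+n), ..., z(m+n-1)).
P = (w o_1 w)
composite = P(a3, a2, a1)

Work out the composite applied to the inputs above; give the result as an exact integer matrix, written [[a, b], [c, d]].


[[-1, -1], [-3, 3]]

w(a3, a2) = [[-1, -1], [-1, 1]]
w(w(a3, a2), a1) = [[-1, -1], [-3, 3]]


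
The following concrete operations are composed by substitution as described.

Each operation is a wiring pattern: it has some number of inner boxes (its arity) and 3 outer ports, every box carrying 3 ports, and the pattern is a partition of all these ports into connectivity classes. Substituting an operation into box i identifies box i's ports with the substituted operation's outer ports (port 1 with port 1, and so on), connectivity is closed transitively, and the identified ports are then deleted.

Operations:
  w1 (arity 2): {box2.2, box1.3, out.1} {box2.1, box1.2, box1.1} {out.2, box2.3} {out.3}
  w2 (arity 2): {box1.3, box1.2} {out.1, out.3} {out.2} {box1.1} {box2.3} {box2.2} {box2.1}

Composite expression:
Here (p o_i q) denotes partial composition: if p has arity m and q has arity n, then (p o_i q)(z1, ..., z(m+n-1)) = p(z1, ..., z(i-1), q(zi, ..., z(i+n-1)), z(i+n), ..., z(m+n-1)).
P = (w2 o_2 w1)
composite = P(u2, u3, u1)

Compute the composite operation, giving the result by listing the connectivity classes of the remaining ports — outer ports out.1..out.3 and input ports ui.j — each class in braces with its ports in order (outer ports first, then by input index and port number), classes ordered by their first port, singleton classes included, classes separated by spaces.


{out.1, out.3} {out.2} {u1.1, u3.1, u3.2} {u1.2, u3.3} {u1.3} {u2.1} {u2.2, u2.3}

Two ports join when wires chain via w2-identified ports.
w1 over (u3, u1) gives {out.1, u1.2, u3.3} {out.2, u1.3} {out.3} {u1.1, u3.1, u3.2}, out.j being that stage's outer ports
w2 over (u2, u3, u1) gives {out.1, out.3} {out.2} {u1.1, u3.1, u3.2} {u1.2, u3.3} {u1.3} {u2.1} {u2.2, u2.3}, out.j being that stage's outer ports


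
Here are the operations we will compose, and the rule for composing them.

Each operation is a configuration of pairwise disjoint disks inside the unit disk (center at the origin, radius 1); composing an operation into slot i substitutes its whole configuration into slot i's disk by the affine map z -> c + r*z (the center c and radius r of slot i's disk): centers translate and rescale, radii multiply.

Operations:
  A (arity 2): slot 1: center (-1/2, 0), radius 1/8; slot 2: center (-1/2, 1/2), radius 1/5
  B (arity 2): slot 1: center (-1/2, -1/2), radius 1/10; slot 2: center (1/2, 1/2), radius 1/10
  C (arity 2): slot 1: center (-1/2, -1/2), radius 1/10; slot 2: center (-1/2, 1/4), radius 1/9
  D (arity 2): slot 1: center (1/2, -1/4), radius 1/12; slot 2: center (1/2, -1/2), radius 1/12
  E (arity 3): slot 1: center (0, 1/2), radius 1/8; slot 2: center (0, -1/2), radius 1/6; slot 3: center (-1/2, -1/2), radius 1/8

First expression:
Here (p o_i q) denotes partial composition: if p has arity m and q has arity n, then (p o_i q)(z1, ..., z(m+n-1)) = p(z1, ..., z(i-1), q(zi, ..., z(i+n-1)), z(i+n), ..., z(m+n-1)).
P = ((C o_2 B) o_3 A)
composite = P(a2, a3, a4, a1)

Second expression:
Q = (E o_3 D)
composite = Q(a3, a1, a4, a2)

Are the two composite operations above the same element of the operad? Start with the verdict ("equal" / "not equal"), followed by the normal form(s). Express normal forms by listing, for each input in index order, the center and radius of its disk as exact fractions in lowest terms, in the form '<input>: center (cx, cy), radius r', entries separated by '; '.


not equal — first a1: center (-9/20, 14/45), radius 1/450; a2: center (-1/2, -1/2), radius 1/10; a3: center (-5/9, 7/36), radius 1/90; a4: center (-9/20, 11/36), radius 1/720, second a1: center (0, -1/2), radius 1/6; a2: center (-7/16, -9/16), radius 1/96; a3: center (0, 1/2), radius 1/8; a4: center (-7/16, -17/32), radius 1/96

Reducing the first expression gives a1: center (-9/20, 14/45), radius 1/450; a2: center (-1/2, -1/2), radius 1/10; a3: center (-5/9, 7/36), radius 1/90; a4: center (-9/20, 11/36), radius 1/720
Reducing the second expression gives a1: center (0, -1/2), radius 1/6; a2: center (-7/16, -9/16), radius 1/96; a3: center (0, 1/2), radius 1/8; a4: center (-7/16, -17/32), radius 1/96
Distinct normal forms: not equal.


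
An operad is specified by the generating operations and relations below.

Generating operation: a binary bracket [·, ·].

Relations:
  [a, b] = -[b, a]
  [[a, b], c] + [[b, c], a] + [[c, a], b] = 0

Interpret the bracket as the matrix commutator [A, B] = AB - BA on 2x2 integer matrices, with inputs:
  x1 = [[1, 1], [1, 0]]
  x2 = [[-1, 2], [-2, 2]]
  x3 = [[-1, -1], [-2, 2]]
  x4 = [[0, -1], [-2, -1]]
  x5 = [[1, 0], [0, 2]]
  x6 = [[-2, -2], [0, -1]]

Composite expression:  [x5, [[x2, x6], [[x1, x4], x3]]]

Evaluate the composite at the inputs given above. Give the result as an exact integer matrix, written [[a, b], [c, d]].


[[0, 80], [-76, 0]]


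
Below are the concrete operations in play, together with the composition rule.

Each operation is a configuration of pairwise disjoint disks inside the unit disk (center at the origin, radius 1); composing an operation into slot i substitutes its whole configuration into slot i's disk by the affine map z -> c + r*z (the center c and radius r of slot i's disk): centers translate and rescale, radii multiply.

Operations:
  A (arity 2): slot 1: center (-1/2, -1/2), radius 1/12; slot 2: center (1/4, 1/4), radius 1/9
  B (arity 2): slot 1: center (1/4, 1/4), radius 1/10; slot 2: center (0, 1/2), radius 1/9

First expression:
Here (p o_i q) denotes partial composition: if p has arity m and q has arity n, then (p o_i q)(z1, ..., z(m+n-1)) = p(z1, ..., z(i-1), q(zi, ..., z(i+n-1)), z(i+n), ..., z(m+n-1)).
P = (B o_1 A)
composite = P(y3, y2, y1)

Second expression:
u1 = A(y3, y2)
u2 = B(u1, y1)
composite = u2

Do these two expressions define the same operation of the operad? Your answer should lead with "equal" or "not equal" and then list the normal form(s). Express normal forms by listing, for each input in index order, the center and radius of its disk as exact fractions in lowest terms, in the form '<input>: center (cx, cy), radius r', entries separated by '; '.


equal; the common form is y1: center (0, 1/2), radius 1/9; y2: center (11/40, 11/40), radius 1/90; y3: center (1/5, 1/5), radius 1/120

Normal form of the first expression: y1: center (0, 1/2), radius 1/9; y2: center (11/40, 11/40), radius 1/90; y3: center (1/5, 1/5), radius 1/120
Normal form of the second expression: y1: center (0, 1/2), radius 1/9; y2: center (11/40, 11/40), radius 1/90; y3: center (1/5, 1/5), radius 1/120
Identical normal forms: equal.


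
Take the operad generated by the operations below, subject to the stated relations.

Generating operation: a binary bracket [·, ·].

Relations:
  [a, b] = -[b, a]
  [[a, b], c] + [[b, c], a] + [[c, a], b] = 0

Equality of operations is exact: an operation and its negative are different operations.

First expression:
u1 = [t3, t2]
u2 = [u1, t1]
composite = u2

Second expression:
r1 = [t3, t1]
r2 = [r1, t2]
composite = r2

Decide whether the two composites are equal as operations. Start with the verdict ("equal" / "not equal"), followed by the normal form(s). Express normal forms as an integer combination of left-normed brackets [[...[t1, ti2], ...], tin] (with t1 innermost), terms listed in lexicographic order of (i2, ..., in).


not equal: they reduce to [[t1, t2], t3] - [[t1, t3], t2] and -[[t1, t3], t2]

Reducing the first expression gives [[t1, t2], t3] - [[t1, t3], t2]
Reducing the second expression gives -[[t1, t3], t2]
No match — not equal.


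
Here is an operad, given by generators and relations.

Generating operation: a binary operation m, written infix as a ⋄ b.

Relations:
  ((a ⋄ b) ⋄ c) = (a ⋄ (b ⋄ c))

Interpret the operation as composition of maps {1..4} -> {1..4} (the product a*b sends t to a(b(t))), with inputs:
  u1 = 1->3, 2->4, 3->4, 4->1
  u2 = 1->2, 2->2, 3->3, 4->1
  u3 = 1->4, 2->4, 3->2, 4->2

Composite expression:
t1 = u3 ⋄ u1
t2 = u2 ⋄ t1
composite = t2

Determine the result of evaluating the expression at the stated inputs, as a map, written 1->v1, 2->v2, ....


(u3 ⋄ u1) = 1->2, 2->2, 3->2, 4->4
(u2 ⋄ (u3 ⋄ u1)) = 1->2, 2->2, 3->2, 4->1

1->2, 2->2, 3->2, 4->1


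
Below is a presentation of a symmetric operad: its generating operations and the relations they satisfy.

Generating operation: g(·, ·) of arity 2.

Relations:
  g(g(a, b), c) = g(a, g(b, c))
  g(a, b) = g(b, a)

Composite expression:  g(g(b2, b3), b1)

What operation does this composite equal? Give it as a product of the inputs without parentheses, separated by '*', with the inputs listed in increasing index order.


b1 * b2 * b3

With g associative and commutative, the b-input set is all that matters.
g(b2, b3) flattens to b2 * b3
g(g(b2, b3), b1) flattens to b2 * b3 * b1
putting the inputs in ascending order: b1 * b2 * b3


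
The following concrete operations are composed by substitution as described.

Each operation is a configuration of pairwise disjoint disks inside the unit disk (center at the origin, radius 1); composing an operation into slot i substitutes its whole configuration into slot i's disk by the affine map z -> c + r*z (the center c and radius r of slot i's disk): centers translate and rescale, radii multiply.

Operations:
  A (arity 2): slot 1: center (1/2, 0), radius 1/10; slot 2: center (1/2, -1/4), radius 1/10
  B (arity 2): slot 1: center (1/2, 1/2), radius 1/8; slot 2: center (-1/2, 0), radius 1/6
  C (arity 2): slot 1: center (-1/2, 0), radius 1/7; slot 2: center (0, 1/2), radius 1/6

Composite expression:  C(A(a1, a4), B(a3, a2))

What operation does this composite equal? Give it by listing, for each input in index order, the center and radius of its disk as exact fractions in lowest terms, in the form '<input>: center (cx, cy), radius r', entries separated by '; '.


Only the slot chain above each a matters under C; compose those maps.
a1 passes through 2 substitutions, ending at center (-3/7, 0), radius 1/70
a4 passes through 2 substitutions, ending at center (-3/7, -1/28), radius 1/70
a3 passes through 2 substitutions, ending at center (1/12, 7/12), radius 1/48
a2 passes through 2 substitutions, ending at center (-1/12, 1/2), radius 1/36

a1: center (-3/7, 0), radius 1/70; a2: center (-1/12, 1/2), radius 1/36; a3: center (1/12, 7/12), radius 1/48; a4: center (-3/7, -1/28), radius 1/70


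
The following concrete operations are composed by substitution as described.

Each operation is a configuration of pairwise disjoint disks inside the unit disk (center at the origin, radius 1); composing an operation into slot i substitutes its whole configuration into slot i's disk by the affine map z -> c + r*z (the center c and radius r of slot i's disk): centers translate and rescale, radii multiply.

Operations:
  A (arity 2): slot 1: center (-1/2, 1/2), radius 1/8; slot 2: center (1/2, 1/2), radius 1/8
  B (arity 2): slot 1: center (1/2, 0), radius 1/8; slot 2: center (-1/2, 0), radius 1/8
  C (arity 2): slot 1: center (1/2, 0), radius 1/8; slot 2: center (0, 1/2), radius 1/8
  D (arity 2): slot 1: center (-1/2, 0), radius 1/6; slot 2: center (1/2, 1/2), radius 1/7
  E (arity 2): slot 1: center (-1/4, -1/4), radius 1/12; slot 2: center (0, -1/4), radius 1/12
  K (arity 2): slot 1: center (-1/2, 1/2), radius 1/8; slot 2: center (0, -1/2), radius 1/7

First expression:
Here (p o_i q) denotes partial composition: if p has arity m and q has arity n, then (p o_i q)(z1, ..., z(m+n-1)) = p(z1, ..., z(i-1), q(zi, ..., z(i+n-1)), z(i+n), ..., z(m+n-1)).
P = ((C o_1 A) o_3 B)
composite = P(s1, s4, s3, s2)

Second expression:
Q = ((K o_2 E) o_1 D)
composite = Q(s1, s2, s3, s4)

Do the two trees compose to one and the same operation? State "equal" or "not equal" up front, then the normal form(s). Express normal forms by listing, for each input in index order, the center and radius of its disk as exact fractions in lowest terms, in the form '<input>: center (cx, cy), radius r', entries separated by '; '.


not equal; the first gives s1: center (7/16, 1/16), radius 1/64; s2: center (-1/16, 1/2), radius 1/64; s3: center (1/16, 1/2), radius 1/64; s4: center (9/16, 1/16), radius 1/64 and the second s1: center (-9/16, 1/2), radius 1/48; s2: center (-7/16, 9/16), radius 1/56; s3: center (-1/28, -15/28), radius 1/84; s4: center (0, -15/28), radius 1/84

The first expression, normalized: s1: center (7/16, 1/16), radius 1/64; s2: center (-1/16, 1/2), radius 1/64; s3: center (1/16, 1/2), radius 1/64; s4: center (9/16, 1/16), radius 1/64
The second expression, normalized: s1: center (-9/16, 1/2), radius 1/48; s2: center (-7/16, 9/16), radius 1/56; s3: center (-1/28, -15/28), radius 1/84; s4: center (0, -15/28), radius 1/84
Distinct normal forms: not equal.


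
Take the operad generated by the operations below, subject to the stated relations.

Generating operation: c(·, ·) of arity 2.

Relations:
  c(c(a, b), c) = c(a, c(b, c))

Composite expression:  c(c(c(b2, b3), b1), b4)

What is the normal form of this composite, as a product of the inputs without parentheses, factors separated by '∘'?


b2 ∘ b3 ∘ b1 ∘ b4

Associativity of c dissolves the nesting; only the b-input order survives.
c(b2, b3) linearizes to b2 ∘ b3
c(c(b2, b3), b1) linearizes to b2 ∘ b3 ∘ b1
c(c(c(b2, b3), b1), b4) linearizes to b2 ∘ b3 ∘ b1 ∘ b4


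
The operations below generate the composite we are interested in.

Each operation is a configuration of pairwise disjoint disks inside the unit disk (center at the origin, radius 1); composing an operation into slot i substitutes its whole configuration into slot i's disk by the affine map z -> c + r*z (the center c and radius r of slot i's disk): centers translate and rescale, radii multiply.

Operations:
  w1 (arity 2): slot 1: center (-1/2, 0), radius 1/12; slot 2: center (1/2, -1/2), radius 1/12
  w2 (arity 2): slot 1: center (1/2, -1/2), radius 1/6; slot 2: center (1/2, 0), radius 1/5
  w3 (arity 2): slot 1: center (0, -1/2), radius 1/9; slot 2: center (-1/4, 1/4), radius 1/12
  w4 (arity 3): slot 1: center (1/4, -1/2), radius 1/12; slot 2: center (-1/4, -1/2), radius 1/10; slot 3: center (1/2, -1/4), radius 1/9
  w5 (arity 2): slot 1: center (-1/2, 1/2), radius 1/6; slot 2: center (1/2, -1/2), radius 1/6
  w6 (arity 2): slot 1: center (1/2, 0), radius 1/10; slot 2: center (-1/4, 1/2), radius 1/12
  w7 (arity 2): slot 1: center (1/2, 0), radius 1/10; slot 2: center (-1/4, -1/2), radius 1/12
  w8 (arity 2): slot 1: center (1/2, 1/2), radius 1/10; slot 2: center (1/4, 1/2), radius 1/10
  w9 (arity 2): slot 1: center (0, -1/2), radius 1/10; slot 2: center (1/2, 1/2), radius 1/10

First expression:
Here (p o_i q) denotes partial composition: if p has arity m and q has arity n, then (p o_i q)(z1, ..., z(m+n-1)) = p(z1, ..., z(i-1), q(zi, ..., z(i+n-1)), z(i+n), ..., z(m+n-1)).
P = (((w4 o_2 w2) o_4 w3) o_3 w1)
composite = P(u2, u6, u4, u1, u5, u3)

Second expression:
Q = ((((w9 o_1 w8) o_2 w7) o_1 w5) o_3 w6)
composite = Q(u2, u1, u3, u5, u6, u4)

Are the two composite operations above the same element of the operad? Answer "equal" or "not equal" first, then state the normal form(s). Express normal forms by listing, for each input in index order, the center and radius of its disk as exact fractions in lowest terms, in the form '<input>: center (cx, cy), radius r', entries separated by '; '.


not equal; first: u1: center (-19/100, -51/100), radius 1/600; u2: center (1/4, -1/2), radius 1/12; u3: center (17/36, -2/9), radius 1/108; u4: center (-21/100, -1/2), radius 1/600; u5: center (1/2, -11/36), radius 1/81; u6: center (-1/5, -11/20), radius 1/60; second: u1: center (11/200, -91/200), radius 1/600; u2: center (9/200, -89/200), radius 1/600; u3: center (61/2000, -9/20), radius 1/10000; u4: center (1/2, 1/2), radius 1/10; u5: center (119/4000, -899/2000), radius 1/12000; u6: center (9/400, -91/200), radius 1/1200

The first expression, normalized: u1: center (-19/100, -51/100), radius 1/600; u2: center (1/4, -1/2), radius 1/12; u3: center (17/36, -2/9), radius 1/108; u4: center (-21/100, -1/2), radius 1/600; u5: center (1/2, -11/36), radius 1/81; u6: center (-1/5, -11/20), radius 1/60
The second expression, normalized: u1: center (11/200, -91/200), radius 1/600; u2: center (9/200, -89/200), radius 1/600; u3: center (61/2000, -9/20), radius 1/10000; u4: center (1/2, 1/2), radius 1/10; u5: center (119/4000, -899/2000), radius 1/12000; u6: center (9/400, -91/200), radius 1/1200
Distinct normal forms: not equal.


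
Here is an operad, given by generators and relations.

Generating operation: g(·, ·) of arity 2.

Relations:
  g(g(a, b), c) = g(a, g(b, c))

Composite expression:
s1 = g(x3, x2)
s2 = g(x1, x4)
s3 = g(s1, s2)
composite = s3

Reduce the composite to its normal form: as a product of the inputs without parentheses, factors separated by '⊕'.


x3 ⊕ x2 ⊕ x1 ⊕ x4

The g-tree's shape is irrelevant; the x-reading-order decides.
g(x3, x2) flattens to x3 ⊕ x2
g(x1, x4) flattens to x1 ⊕ x4
g(g(x3, x2), g(x1, x4)) flattens to x3 ⊕ x2 ⊕ x1 ⊕ x4


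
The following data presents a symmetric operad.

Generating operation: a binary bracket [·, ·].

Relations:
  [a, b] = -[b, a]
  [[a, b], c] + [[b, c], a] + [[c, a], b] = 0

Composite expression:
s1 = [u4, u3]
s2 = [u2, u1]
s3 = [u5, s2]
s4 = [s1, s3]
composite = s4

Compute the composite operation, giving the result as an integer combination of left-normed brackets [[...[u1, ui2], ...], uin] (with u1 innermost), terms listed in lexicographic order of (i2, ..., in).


Expand each bracket as ab - ba; the u1-initial words give the coefficients.
Composite bracket: [[u4, u3], [u5, [u2, u1]]]
The bracket unfolds into 16 signed words via [a, b] = ab - ba (2^4 = 16).
Only words starting with u1 matter:
  u1u2u5u3u4 (sign +1) contributes +[[[[u1, u2], u5], u3], u4]
  u1u2u5u4u3 (sign -1) contributes -[[[[u1, u2], u5], u4], u3]

[[[[u1, u2], u5], u3], u4] - [[[[u1, u2], u5], u4], u3]


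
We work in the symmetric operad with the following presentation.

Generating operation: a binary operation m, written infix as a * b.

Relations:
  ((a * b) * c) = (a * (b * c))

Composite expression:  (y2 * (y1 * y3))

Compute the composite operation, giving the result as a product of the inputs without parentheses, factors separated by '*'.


y2 * y1 * y3

Under associativity of m, the answer is the y's in reading order.
(y1 * y3) collapses to y1 * y3
(y2 * (y1 * y3)) collapses to y2 * y1 * y3


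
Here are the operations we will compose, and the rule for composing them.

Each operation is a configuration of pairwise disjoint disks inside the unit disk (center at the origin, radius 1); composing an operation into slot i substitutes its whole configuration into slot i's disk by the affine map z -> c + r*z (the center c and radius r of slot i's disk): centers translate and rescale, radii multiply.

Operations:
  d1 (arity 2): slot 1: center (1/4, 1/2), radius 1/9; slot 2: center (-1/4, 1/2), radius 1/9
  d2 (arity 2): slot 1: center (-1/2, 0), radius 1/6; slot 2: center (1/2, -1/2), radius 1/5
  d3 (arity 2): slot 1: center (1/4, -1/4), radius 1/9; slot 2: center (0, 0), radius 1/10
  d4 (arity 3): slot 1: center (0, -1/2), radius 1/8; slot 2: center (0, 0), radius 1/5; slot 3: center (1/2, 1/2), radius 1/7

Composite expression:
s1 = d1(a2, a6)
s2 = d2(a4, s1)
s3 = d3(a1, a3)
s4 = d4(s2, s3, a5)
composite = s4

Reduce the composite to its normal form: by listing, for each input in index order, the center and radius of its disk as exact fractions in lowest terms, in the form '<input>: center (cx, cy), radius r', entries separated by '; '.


a1: center (1/20, -1/20), radius 1/45; a2: center (11/160, -11/20), radius 1/360; a3: center (0, 0), radius 1/50; a4: center (-1/16, -1/2), radius 1/48; a5: center (1/2, 1/2), radius 1/7; a6: center (9/160, -11/20), radius 1/360

Follow each a-input down from d4: c' goes to c + r*c', radius to r*r'.
tracing a4 down its 2-map path: center (-1/16, -1/2), radius 1/48
tracing a2 down its 3-map path: center (11/160, -11/20), radius 1/360
tracing a6 down its 3-map path: center (9/160, -11/20), radius 1/360
tracing a1 down its 2-map path: center (1/20, -1/20), radius 1/45
tracing a3 down its 2-map path: center (0, 0), radius 1/50
tracing a5 down its 1-map path: center (1/2, 1/2), radius 1/7


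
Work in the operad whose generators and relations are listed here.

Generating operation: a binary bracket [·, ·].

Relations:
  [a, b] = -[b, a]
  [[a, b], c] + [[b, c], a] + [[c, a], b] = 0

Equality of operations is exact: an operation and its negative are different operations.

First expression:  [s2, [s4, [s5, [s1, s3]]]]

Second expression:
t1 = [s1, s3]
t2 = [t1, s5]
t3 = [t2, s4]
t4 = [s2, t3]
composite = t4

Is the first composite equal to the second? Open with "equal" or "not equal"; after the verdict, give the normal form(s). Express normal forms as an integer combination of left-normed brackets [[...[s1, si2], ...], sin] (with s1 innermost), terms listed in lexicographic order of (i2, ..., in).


equal — both sides give -[[[[s1, s3], s5], s4], s2]


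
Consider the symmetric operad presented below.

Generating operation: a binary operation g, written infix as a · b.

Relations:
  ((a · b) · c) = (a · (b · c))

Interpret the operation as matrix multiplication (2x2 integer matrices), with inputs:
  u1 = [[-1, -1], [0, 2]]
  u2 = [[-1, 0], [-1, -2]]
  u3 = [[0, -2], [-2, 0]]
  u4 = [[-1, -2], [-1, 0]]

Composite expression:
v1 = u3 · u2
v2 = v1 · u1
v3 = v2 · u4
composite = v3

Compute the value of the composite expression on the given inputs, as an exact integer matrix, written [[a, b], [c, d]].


[[-4, 4], [4, 4]]

(u3 · u2) = [[2, 4], [2, 0]]
((u3 · u2) · u1) = [[-2, 6], [-2, -2]]
(((u3 · u2) · u1) · u4) = [[-4, 4], [4, 4]]


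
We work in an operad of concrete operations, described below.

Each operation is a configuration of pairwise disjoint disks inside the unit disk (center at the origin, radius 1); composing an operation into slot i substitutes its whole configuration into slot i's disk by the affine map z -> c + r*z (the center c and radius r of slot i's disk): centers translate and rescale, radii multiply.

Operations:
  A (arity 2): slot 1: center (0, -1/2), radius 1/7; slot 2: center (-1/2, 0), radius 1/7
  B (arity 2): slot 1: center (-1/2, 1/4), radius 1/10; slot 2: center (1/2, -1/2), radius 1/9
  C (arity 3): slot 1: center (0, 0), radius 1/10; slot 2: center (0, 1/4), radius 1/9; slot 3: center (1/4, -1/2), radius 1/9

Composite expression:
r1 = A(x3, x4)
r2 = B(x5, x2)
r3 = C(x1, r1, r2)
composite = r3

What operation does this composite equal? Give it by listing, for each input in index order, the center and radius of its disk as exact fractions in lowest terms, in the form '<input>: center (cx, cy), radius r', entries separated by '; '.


x1: center (0, 0), radius 1/10; x2: center (11/36, -5/9), radius 1/81; x3: center (0, 7/36), radius 1/63; x4: center (-1/18, 1/4), radius 1/63; x5: center (7/36, -17/36), radius 1/90

Affine substitution under C: radii multiply and x-centers shift.
x1: after 1 affine step, its disk has center (0, 0), radius 1/10
x3: after 2 affine steps, its disk has center (0, 7/36), radius 1/63
x4: after 2 affine steps, its disk has center (-1/18, 1/4), radius 1/63
x5: after 2 affine steps, its disk has center (7/36, -17/36), radius 1/90
x2: after 2 affine steps, its disk has center (11/36, -5/9), radius 1/81
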